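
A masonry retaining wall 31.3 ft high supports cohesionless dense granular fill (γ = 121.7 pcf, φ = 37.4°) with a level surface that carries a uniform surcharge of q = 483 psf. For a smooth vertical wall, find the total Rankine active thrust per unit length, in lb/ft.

18300 lb/ft

K_a = tan²(45° − φ/2) = 0.2443.
Soil triangle: ½ K_a γ H² = 0.5×0.2443×121.7×31.3² = 14560 lb/ft.
Surcharge rectangle: K_a q H = 0.2443×483×31.3 = 3693 lb/ft.
Total = 14560 + 3693 = 18250 lb/ft.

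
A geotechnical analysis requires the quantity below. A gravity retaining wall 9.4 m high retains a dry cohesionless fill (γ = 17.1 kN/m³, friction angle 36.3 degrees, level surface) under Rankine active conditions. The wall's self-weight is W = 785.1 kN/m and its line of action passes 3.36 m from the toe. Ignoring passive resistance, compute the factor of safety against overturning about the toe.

K_a = tan²(45° − 36.3°/2) = 0.2563.
P_a = ½K_aγH² = 0.5×0.2563×17.1×9.4² = 193.6 kN/m, acting at H/3 = 3.133 m above the base.
Overturning moment M_o = P_a × H/3 = 193.6 × 3.133 = 606.6.
Resisting moment M_r = W × 3.36 = 785.1 × 3.36 = 2638.
FS_overturning = M_r/M_o = 2638/606.6 = 4.348.

4.35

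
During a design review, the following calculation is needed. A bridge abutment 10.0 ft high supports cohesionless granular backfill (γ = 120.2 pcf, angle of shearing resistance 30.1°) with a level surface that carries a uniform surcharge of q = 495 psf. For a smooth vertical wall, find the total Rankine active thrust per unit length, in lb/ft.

3640 lb/ft

K_a = tan²(45° − φ/2) = 0.3320.
Soil triangle: ½ K_a γ H² = 0.5×0.3320×120.2×10.0² = 1995 lb/ft.
Surcharge rectangle: K_a q H = 0.3320×495×10.0 = 1643 lb/ft.
Total = 1995 + 1643 = 3639 lb/ft.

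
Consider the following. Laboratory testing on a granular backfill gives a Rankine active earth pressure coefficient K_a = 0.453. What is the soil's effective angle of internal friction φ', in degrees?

22.1°

K_a = tan²(45° − φ/2) ⇒ 45° − φ/2 = arctan(√0.453) = 33.94°.
φ = 2(45° − 33.94°) = 22.11°.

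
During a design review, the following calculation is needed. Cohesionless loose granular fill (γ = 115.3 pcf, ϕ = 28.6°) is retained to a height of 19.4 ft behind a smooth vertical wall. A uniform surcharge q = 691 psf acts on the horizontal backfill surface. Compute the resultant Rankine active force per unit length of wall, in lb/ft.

12400 lb/ft

K_a = tan²(45° − φ/2) = 0.3525.
Soil triangle: ½ K_a γ H² = 0.5×0.3525×115.3×19.4² = 7649 lb/ft.
Surcharge rectangle: K_a q H = 0.3525×691×19.4 = 4726 lb/ft.
Total = 7649 + 4726 = 12380 lb/ft.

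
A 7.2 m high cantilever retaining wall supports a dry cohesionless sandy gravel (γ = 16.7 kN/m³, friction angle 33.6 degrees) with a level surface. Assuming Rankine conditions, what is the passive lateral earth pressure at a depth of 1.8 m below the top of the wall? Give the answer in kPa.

105 kPa

K_p = (1 + sin φ)/(1 − sin φ) = 3.478.
σ_h = K_p γ z = 3.478 × 16.7 × 1.8 = 104.6 kPa.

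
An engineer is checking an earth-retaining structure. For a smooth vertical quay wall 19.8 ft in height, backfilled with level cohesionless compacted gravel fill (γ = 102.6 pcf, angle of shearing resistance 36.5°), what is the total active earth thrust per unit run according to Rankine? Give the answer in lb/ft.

K_a = tan²(45° − φ/2) = 0.2541.
P_a = ½ K_a γ H² = 0.5 × 0.2541 × 102.6 × 19.8² = 5110 lb/ft.

5110 lb/ft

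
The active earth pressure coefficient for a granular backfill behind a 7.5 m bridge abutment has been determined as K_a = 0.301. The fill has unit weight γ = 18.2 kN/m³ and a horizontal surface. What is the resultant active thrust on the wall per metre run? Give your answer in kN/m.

P = ½ K_a γ H² = 0.5 × 0.301 × 18.2 × 7.5² = 154.1 kN/m.

154 kN/m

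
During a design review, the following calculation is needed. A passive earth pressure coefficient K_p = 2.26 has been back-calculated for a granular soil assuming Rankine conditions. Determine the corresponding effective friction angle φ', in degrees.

22.7°

K_p = (1+sin φ)/(1−sin φ) ⇒ sin φ = (K_p − 1)/(K_p + 1) = 0.3865.
φ = arcsin(0.3865) = 22.74°.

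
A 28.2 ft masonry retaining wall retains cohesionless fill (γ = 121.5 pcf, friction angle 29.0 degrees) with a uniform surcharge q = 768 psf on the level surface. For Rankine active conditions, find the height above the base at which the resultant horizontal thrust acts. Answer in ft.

10.9 ft

K_a = 0.3470.
Triangular part P₁ = ½K_aγH² = 16760 at H/3 = 9.400 ft; rectangular part P₂ = K_a q H = 7515 at H/2 = 14.10 ft.
ȳ = (P₁·9.400 + P₂·14.10)/(P₁+P₂) = 10.85 ft.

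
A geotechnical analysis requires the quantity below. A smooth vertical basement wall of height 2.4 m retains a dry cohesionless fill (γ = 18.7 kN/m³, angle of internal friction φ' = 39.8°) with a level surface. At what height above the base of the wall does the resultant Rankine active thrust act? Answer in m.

K_a = 0.2194.
The pressure distribution is triangular, so the resultant acts at H/3 above the base = 2.4/3 = 0.8000 m.

0.800 m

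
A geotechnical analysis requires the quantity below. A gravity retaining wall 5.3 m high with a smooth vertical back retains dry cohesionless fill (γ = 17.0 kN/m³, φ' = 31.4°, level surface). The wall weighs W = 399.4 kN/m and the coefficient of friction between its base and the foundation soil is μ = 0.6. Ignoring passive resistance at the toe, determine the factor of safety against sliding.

K_a = tan²(45° − 31.4°/2) = 0.3149.
P_a = ½K_aγH² = 0.5×0.3149×17.0×5.3² = 75.19 kN/m, acting at H/3 = 1.767 m above the base.
FS_sliding = μW / P_a = 0.6×399.4 / 75.19 = 3.187.

3.19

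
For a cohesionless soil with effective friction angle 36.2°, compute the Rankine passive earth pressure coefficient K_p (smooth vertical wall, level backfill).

3.89

K_p = (1 + sin φ)/(1 − sin φ) = tan²(45° + 36.2°/2) = 3.885.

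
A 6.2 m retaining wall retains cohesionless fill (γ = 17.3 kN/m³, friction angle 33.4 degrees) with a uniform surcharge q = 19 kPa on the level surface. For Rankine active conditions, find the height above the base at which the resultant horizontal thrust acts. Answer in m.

2.34 m

K_a = 0.2899.
Triangular part P₁ = ½K_aγH² = 96.40 at H/3 = 2.067 m; rectangular part P₂ = K_a q H = 34.15 at H/2 = 3.100 m.
ȳ = (P₁·2.067 + P₂·3.100)/(P₁+P₂) = 2.337 m.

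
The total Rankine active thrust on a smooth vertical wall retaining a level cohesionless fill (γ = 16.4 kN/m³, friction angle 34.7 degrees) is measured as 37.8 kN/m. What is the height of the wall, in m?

K_a = 0.2745. P_a = ½ K_a γ H² ⇒ H = √(2P_a/(K_a γ)).
H = √(2×37.8/(0.2745×16.4)) = 4.098 m.

4.10 m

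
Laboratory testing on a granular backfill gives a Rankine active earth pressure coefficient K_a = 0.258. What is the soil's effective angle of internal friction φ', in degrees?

36.1°

K_a = tan²(45° − φ/2) ⇒ 45° − φ/2 = arctan(√0.258) = 26.93°.
φ = 2(45° − 26.93°) = 36.14°.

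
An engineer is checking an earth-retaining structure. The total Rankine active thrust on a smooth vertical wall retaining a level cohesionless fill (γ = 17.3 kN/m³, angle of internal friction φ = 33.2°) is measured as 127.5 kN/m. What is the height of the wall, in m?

K_a = 0.2924. P_a = ½ K_a γ H² ⇒ H = √(2P_a/(K_a γ)).
H = √(2×127.5/(0.2924×17.3)) = 7.101 m.

7.10 m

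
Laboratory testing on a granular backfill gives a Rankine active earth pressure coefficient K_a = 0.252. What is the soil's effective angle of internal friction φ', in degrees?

36.7°

K_a = tan²(45° − φ/2) ⇒ 45° − φ/2 = arctan(√0.252) = 26.66°.
φ = 2(45° − 26.66°) = 36.69°.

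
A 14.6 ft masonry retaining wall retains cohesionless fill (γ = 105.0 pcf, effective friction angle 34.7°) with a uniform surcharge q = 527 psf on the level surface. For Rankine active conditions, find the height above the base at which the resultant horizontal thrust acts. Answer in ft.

K_a = 0.2745.
Triangular part P₁ = ½K_aγH² = 3072 at H/3 = 4.867 ft; rectangular part P₂ = K_a q H = 2112 at H/2 = 7.300 ft.
ȳ = (P₁·4.867 + P₂·7.300)/(P₁+P₂) = 5.858 ft.

5.86 ft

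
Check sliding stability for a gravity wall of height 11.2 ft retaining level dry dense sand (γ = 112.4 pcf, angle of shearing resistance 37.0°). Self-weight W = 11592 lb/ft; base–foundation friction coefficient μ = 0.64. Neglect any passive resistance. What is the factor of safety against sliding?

4.23

K_a = tan²(45° − 37.0°/2) = 0.2486.
P_a = ½K_aγH² = 0.5×0.2486×112.4×11.2² = 1752 lb/ft, acting at H/3 = 3.733 ft above the base.
FS_sliding = μW / P_a = 0.64×11592 / 1752 = 4.233.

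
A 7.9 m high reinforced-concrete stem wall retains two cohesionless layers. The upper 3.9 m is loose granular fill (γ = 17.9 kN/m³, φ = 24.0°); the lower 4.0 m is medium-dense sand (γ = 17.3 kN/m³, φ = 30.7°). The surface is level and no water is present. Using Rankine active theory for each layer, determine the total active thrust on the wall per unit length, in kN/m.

193 kN/m

K_a1 = tan²(45°−24.0°/2) = 0.4217; K_a2 = tan²(45°−30.7°/2) = 0.3240.
Layer 1: σ at base = K_a1 γ₁ h₁ = 29.44 kPa; P₁ = ½×29.44×3.9 = 57.41.
Layer 2: σ_v at top = γ₁h₁ = 69.81; σ_h top = K_a2×69.81 = 22.62; σ_h base = K_a2×(69.81+17.3×4.0) = 45.04.
P₂ = ½(22.62+45.04)×4.0 = 135.3. Total P_a = 57.41+135.3 = 192.7 kN/m.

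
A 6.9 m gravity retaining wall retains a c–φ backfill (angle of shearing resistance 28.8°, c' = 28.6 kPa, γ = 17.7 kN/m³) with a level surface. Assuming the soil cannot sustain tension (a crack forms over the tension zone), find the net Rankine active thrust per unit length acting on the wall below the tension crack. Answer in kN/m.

6.38 kN/m

K_a = 0.3498; √K_a = 0.5914.
Tension-crack depth z_c = 2c/(γ√K_a) = 2×28.6/(17.7×0.5914) = 5.464 m.
σ_a at base = K_a γ H − 2c√K_a = 0.3498×17.7×6.9 − 2×28.6×0.5914 = 8.887 kPa.
P_a = ½ × 8.887 × (H − z_c) = 0.5×8.887×1.436 = 6.379 kN/m.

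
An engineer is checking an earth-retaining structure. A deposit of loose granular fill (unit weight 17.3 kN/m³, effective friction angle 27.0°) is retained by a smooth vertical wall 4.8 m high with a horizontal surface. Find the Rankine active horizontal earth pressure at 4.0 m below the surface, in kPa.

K_a = (1 − sin φ)/(1 + sin φ) = 0.3755.
σ_h = K_a γ z = 0.3755 × 17.3 × 4.0 = 25.99 kPa.

26.0 kPa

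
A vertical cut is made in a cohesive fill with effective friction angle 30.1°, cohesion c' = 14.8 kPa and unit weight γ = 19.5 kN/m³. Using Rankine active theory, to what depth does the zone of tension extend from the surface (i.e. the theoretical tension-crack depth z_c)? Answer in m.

K_a = tan²(45° − 30.1°/2) = 0.3320; √K_a = 0.5762.
The active pressure is zero where K_a γ z = 2c√K_a, so z_c = 2c/(γ√K_a) = 2×14.8/(19.5×0.5762) = 2.634 m.

2.63 m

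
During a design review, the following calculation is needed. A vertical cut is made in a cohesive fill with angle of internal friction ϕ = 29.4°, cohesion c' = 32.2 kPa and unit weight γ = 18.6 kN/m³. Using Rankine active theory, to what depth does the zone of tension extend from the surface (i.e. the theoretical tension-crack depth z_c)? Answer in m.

5.93 m

K_a = tan²(45° − 29.4°/2) = 0.3415; √K_a = 0.5844.
The active pressure is zero where K_a γ z = 2c√K_a, so z_c = 2c/(γ√K_a) = 2×32.2/(18.6×0.5844) = 5.925 m.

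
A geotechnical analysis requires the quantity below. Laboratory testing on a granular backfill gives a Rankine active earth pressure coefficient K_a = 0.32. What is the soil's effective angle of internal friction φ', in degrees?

31.0°

K_a = tan²(45° − φ/2) ⇒ 45° − φ/2 = arctan(√0.32) = 29.50°.
φ = 2(45° − 29.50°) = 31.01°.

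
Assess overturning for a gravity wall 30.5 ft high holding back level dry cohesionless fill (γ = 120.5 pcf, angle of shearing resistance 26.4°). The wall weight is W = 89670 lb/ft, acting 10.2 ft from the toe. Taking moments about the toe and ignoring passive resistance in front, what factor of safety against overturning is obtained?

4.18

K_a = tan²(45° − 26.4°/2) = 0.3844.
P_a = ½K_aγH² = 0.5×0.3844×120.5×30.5² = 21550 lb/ft, acting at H/3 = 10.17 ft above the base.
Overturning moment M_o = P_a × H/3 = 21550 × 10.17 = 219100.
Resisting moment M_r = W × 10.2 = 89670 × 10.2 = 914600.
FS_overturning = M_r/M_o = 914600/219100 = 4.175.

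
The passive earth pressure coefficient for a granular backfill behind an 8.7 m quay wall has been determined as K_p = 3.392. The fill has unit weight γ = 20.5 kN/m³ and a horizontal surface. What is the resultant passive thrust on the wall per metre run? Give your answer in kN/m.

P = ½ K_p γ H² = 0.5 × 3.392 × 20.5 × 8.7² = 2632 kN/m.

2630 kN/m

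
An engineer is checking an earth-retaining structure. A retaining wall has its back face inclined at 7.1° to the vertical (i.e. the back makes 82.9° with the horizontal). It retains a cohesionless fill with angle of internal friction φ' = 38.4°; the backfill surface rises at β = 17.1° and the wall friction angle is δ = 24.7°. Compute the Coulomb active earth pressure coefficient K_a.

K_a = sin²(α+φ) / [sin²α · sin(α−δ) · (1 + √{sin(φ+δ)sin(φ−β) / (sin(α−δ)sin(α+β))})²].
With α = 82.9°, φ = 38.4°, δ = 24.7°, β = 17.1°: K_a = 0.3315.

0.332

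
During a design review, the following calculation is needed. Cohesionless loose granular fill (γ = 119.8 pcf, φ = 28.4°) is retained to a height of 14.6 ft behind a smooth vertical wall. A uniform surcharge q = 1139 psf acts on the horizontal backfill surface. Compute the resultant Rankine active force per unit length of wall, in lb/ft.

10400 lb/ft

K_a = tan²(45° − φ/2) = 0.3554.
Soil triangle: ½ K_a γ H² = 0.5×0.3554×119.8×14.6² = 4537 lb/ft.
Surcharge rectangle: K_a q H = 0.3554×1139×14.6 = 5909 lb/ft.
Total = 4537 + 5909 = 10450 lb/ft.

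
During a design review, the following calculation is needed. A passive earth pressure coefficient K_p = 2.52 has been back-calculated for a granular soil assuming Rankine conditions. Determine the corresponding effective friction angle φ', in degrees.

25.6°

K_p = (1+sin φ)/(1−sin φ) ⇒ sin φ = (K_p − 1)/(K_p + 1) = 0.4318.
φ = arcsin(0.4318) = 25.58°.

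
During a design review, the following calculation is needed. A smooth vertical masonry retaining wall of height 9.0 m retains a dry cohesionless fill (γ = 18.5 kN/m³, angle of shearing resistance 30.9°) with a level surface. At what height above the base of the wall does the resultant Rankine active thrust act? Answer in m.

3.00 m

K_a = 0.3214.
The pressure distribution is triangular, so the resultant acts at H/3 above the base = 9.0/3 = 3.000 m.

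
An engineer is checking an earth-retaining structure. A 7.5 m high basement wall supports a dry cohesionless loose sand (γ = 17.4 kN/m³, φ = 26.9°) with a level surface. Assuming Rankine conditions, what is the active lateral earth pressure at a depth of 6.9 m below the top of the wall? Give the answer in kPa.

45.3 kPa

K_a = (1 − sin φ)/(1 + sin φ) = 0.3770.
σ_h = K_a γ z = 0.3770 × 17.4 × 6.9 = 45.26 kPa.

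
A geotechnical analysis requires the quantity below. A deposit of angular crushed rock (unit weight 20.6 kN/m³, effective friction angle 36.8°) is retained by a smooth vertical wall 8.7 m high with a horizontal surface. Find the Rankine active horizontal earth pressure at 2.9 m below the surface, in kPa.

15.0 kPa

K_a = (1 − sin φ)/(1 + sin φ) = 0.2508.
σ_h = K_a γ z = 0.2508 × 20.6 × 2.9 = 14.98 kPa.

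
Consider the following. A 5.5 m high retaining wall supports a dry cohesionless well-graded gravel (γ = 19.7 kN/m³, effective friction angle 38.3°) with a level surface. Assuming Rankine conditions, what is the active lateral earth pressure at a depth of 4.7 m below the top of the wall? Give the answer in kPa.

21.7 kPa

K_a = (1 − sin φ)/(1 + sin φ) = 0.2347.
σ_h = K_a γ z = 0.2347 × 19.7 × 4.7 = 21.73 kPa.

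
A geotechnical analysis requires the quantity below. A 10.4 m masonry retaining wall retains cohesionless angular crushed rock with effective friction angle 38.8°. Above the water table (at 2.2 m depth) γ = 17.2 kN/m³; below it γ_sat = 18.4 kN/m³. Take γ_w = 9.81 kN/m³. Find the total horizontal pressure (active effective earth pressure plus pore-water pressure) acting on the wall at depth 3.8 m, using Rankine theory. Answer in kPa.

K_a = (1 − sin φ)/(1 + sin φ) = 0.2296.
γ' = 18.4 − 9.81 = 8.590 kN/m³.
Effective vertical stress at 3.8 m: σ'_v = 17.2×2.2 + 8.590×1.60 = 51.58 kPa.
σ'_h = K_a σ'_v = 0.2296 × 51.58 = 11.84 kPa; u = γ_w × 1.60 = 15.70 kPa.
Total σ_h = 11.84 + 15.70 = 27.54 kPa.

27.5 kPa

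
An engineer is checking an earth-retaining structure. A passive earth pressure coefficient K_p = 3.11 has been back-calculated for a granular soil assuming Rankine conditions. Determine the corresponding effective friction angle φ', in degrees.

30.9°

K_p = (1+sin φ)/(1−sin φ) ⇒ sin φ = (K_p − 1)/(K_p + 1) = 0.5134.
φ = arcsin(0.5134) = 30.89°.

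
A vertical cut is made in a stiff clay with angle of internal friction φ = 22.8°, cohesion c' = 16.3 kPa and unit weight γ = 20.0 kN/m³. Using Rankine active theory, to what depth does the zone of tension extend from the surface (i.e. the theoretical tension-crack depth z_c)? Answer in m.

K_a = tan²(45° − 22.8°/2) = 0.4414; √K_a = 0.6644.
The active pressure is zero where K_a γ z = 2c√K_a, so z_c = 2c/(γ√K_a) = 2×16.3/(20.0×0.6644) = 2.453 m.

2.45 m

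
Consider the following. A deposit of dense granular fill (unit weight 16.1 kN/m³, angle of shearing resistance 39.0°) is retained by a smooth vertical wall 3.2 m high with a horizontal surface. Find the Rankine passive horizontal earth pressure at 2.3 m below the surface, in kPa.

K_p = (1 + sin φ)/(1 − sin φ) = 4.395.
σ_h = K_p γ z = 4.395 × 16.1 × 2.3 = 162.8 kPa.

163 kPa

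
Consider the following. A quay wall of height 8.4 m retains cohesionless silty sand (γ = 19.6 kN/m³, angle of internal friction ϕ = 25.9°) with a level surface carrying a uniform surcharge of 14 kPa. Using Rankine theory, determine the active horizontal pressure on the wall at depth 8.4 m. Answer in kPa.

70.0 kPa

K_a = (1 − sin φ)/(1 + sin φ) = 0.3920.
σ_v = γz + q = 19.6 × 8.4 + 14 = 178.6 kPa.
σ_h = K_a σ_v = 0.3920 × 178.6 = 70.02 kPa.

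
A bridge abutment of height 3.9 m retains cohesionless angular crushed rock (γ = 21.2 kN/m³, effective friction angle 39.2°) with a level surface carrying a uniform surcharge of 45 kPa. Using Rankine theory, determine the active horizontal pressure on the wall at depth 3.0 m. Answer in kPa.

K_a = (1 − sin φ)/(1 + sin φ) = 0.2255.
σ_v = γz + q = 21.2 × 3.0 + 45 = 108.6 kPa.
σ_h = K_a σ_v = 0.2255 × 108.6 = 24.49 kPa.

24.5 kPa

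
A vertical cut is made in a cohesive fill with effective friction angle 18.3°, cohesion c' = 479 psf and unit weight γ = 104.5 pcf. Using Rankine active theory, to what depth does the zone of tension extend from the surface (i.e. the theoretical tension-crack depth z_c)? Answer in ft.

K_a = tan²(45° − 18.3°/2) = 0.5221; √K_a = 0.7226.
The active pressure is zero where K_a γ z = 2c√K_a, so z_c = 2c/(γ√K_a) = 2×479/(104.5×0.7226) = 12.69 ft.

12.7 ft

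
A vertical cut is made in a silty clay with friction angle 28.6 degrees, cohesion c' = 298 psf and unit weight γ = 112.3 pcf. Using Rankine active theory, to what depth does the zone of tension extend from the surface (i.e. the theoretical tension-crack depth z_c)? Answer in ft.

8.94 ft

K_a = tan²(45° − 28.6°/2) = 0.3525; √K_a = 0.5938.
The active pressure is zero where K_a γ z = 2c√K_a, so z_c = 2c/(γ√K_a) = 2×298/(112.3×0.5938) = 8.938 ft.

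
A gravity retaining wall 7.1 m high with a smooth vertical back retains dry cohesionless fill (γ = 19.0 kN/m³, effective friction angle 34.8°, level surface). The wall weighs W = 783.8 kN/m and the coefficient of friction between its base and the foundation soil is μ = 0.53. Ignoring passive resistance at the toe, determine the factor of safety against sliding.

3.17

K_a = tan²(45° − 34.8°/2) = 0.2733.
P_a = ½K_aγH² = 0.5×0.2733×19.0×7.1² = 130.9 kN/m, acting at H/3 = 2.367 m above the base.
FS_sliding = μW / P_a = 0.53×783.8 / 130.9 = 3.174.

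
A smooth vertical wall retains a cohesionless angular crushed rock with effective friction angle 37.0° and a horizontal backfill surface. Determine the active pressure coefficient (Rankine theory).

0.249

K_a = (1 − sin φ)/(1 + sin φ) = (1 − sin 37.0°)/(1 + sin 37.0°) = 0.2486.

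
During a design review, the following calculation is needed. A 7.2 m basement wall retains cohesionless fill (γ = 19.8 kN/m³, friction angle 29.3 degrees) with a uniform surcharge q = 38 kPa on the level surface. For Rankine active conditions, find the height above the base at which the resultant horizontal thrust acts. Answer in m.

2.82 m

K_a = 0.3428.
Triangular part P₁ = ½K_aγH² = 176.0 at H/3 = 2.400 m; rectangular part P₂ = K_a q H = 93.80 at H/2 = 3.600 m.
ȳ = (P₁·2.400 + P₂·3.600)/(P₁+P₂) = 2.817 m.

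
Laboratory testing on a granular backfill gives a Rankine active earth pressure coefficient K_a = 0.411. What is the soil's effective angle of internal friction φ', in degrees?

K_a = tan²(45° − φ/2) ⇒ 45° − φ/2 = arctan(√0.411) = 32.66°.
φ = 2(45° − 32.66°) = 24.67°.

24.7°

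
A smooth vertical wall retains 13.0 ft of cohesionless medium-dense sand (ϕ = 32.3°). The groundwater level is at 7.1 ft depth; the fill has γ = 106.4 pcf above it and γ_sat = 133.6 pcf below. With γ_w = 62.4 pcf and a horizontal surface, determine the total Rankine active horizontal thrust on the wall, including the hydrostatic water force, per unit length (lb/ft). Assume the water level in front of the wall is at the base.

K_a = tan²(45° − φ/2) = 0.3035.
γ' = 133.6 − 62.4 = 71.20 pcf. Depth below WT = 5.9 ft.
σ'_h at WT = K_a γ d_w = 229.3 psf; at base = 229.3 + K_a γ' × 5.9 = 356.7 psf.
P₁ (0–7.1 ft) = ½×229.3×7.1 = 813.9. P₂ (7.1–13.0 ft) = ½(229.3+356.7)×5.9 = 1729.
P_w = ½ γ_w h₂² = 0.5×62.4×5.9² = 1086. Total = 813.9+1729+1086 = 3629 lb/ft.

3630 lb/ft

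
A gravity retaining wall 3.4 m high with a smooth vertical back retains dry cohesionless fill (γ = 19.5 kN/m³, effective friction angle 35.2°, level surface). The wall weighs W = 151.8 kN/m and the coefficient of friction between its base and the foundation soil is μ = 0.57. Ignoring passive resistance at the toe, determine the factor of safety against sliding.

2.86

K_a = tan²(45° − 35.2°/2) = 0.2687.
P_a = ½K_aγH² = 0.5×0.2687×19.5×3.4² = 30.28 kN/m, acting at H/3 = 1.133 m above the base.
FS_sliding = μW / P_a = 0.57×151.8 / 30.28 = 2.857.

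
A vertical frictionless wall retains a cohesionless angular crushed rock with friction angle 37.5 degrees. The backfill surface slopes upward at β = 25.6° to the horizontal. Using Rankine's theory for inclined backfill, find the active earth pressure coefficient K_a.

0.321

K_a = cos β · (cos β − √(cos²β − cos²φ)) / (cos β + √(cos²β − cos²φ)).
cos β = 0.9018, cos φ = 0.7934, √(cos²β − cos²φ) = 0.4288.
K_a = 0.9018 × (0.9018 − 0.4288)/(0.9018 + 0.4288) = 0.3206.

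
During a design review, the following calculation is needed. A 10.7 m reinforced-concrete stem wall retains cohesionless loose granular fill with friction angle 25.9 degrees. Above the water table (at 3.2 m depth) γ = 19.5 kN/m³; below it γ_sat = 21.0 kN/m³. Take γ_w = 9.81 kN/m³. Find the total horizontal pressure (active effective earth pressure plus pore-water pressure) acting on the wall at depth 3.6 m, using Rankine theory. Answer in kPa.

30.1 kPa

K_a = (1 − sin φ)/(1 + sin φ) = 0.3920.
γ' = 21.0 − 9.81 = 11.19 kN/m³.
Effective vertical stress at 3.6 m: σ'_v = 19.5×3.2 + 11.19×0.400 = 66.88 kPa.
σ'_h = K_a σ'_v = 0.3920 × 66.88 = 26.21 kPa; u = γ_w × 0.400 = 3.924 kPa.
Total σ_h = 26.21 + 3.924 = 30.14 kPa.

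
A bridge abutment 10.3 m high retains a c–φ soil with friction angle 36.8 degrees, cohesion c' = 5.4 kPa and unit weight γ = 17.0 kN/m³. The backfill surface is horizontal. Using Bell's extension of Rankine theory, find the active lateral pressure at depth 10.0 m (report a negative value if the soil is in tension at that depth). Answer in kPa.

K_a = (1 − sin φ)/(1 + sin φ) = 0.2508.
σ_a = K_a γ z − 2c√K_a = 0.2508×17.0×10.0 − 2×5.4×0.5008 = 37.22 kPa.

37.2 kPa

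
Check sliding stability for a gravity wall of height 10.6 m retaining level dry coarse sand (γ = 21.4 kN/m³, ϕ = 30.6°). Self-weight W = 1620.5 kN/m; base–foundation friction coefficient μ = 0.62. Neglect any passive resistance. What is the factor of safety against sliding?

K_a = tan²(45° − 30.6°/2) = 0.3253.
P_a = ½K_aγH² = 0.5×0.3253×21.4×10.6² = 391.1 kN/m, acting at H/3 = 3.533 m above the base.
FS_sliding = μW / P_a = 0.62×1620.5 / 391.1 = 2.569.

2.57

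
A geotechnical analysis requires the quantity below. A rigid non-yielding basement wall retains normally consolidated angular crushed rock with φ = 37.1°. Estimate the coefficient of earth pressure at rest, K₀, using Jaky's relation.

K₀ = 1 − sin φ' = 1 − sin 37.1° = 0.3968.

0.397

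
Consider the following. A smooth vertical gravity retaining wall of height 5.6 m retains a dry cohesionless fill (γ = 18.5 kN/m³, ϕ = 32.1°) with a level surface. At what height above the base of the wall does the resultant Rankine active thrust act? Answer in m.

1.87 m

K_a = 0.3060.
The pressure distribution is triangular, so the resultant acts at H/3 above the base = 5.6/3 = 1.867 m.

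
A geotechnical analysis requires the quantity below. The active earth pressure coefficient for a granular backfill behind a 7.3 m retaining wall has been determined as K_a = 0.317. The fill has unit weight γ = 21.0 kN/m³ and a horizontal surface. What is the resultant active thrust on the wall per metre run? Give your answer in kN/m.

177 kN/m

P = ½ K_a γ H² = 0.5 × 0.317 × 21.0 × 7.3² = 177.4 kN/m.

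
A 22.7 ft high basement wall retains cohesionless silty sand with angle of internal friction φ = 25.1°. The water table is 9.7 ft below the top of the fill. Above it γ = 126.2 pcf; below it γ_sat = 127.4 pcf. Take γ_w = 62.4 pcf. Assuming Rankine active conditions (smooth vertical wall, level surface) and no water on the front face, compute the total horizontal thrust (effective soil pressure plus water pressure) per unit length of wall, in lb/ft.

K_a = tan²(45° − φ/2) = 0.4043.
γ' = 127.4 − 62.4 = 65.00 pcf. Depth below WT = 13.0 ft.
σ'_h at WT = K_a γ d_w = 494.9 psf; at base = 494.9 + K_a γ' × 13.0 = 836.5 psf.
P₁ (0–9.7 ft) = ½×494.9×9.7 = 2400. P₂ (9.7–22.7 ft) = ½(494.9+836.5)×13.0 = 8655.
P_w = ½ γ_w h₂² = 0.5×62.4×13.0² = 5273. Total = 2400+8655+5273 = 16330 lb/ft.

16300 lb/ft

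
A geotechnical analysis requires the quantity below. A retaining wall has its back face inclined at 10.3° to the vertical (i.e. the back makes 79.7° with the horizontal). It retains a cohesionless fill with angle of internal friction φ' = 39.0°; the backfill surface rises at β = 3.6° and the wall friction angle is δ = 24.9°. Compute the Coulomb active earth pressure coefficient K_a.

0.300

K_a = sin²(α+φ) / [sin²α · sin(α−δ) · (1 + √{sin(φ+δ)sin(φ−β) / (sin(α−δ)sin(α+β))})²].
With α = 79.7°, φ = 39.0°, δ = 24.9°, β = 3.6°: K_a = 0.3000.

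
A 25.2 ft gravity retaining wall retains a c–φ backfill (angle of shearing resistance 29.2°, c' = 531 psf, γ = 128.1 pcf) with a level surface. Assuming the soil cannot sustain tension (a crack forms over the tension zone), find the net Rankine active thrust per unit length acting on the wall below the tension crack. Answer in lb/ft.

2700 lb/ft

K_a = 0.3442; √K_a = 0.5867.
Tension-crack depth z_c = 2c/(γ√K_a) = 2×531/(128.1×0.5867) = 14.13 ft.
σ_a at base = K_a γ H − 2c√K_a = 0.3442×128.1×25.2 − 2×531×0.5867 = 488.1 psf.
P_a = ½ × 488.1 × (H − z_c) = 0.5×488.1×11.07 = 2701 lb/ft.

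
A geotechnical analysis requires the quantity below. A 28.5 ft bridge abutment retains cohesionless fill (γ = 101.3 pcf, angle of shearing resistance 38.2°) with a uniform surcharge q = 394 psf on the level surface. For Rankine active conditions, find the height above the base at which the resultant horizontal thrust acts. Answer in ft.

K_a = 0.2358.
Triangular part P₁ = ½K_aγH² = 9700 at H/3 = 9.500 ft; rectangular part P₂ = K_a q H = 2648 at H/2 = 14.25 ft.
ȳ = (P₁·9.500 + P₂·14.25)/(P₁+P₂) = 10.52 ft.

10.5 ft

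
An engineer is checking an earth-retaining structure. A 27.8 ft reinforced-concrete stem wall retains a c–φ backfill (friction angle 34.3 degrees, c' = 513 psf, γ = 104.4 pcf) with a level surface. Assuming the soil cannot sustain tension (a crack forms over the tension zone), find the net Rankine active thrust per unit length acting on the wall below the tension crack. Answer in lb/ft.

1230 lb/ft

K_a = 0.2792; √K_a = 0.5284.
Tension-crack depth z_c = 2c/(γ√K_a) = 2×513/(104.4×0.5284) = 18.60 ft.
σ_a at base = K_a γ H − 2c√K_a = 0.2792×104.4×27.8 − 2×513×0.5284 = 268.1 psf.
P_a = ½ × 268.1 × (H − z_c) = 0.5×268.1×9.200 = 1233 lb/ft.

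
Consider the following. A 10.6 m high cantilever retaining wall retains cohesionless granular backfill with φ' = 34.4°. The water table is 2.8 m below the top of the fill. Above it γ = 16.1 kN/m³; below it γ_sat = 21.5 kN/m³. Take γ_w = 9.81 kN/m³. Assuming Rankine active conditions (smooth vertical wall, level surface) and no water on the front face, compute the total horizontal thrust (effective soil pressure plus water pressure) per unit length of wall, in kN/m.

K_a = tan²(45° − φ/2) = 0.2780.
γ' = 21.5 − 9.81 = 11.69 kN/m³. Depth below WT = 7.8 m.
σ'_h at WT = K_a γ d_w = 12.53 kPa; at base = 12.53 + K_a γ' × 7.8 = 37.88 kPa.
P₁ (0–2.8 m) = ½×12.53×2.8 = 17.54. P₂ (2.8–10.6 m) = ½(12.53+37.88)×7.8 = 196.6.
P_w = ½ γ_w h₂² = 0.5×9.81×7.8² = 298.4. Total = 17.54+196.6+298.4 = 512.6 kN/m.

513 kN/m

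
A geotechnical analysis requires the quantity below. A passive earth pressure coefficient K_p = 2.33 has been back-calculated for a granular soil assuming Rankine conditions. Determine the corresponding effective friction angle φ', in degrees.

23.5°

K_p = (1+sin φ)/(1−sin φ) ⇒ sin φ = (K_p − 1)/(K_p + 1) = 0.3994.
φ = arcsin(0.3994) = 23.54°.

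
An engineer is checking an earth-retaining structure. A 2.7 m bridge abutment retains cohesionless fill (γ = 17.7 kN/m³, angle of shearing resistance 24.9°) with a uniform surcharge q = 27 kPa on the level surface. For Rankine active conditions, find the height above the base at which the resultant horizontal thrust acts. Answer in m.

1.14 m

K_a = 0.4074.
Triangular part P₁ = ½K_aγH² = 26.29 at H/3 = 0.9000 m; rectangular part P₂ = K_a q H = 29.70 at H/2 = 1.350 m.
ȳ = (P₁·0.9000 + P₂·1.350)/(P₁+P₂) = 1.139 m.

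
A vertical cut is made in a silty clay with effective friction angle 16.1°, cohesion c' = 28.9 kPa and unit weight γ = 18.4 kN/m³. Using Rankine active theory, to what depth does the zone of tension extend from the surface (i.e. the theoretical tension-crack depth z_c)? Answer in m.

4.18 m

K_a = tan²(45° − 16.1°/2) = 0.5658; √K_a = 0.7522.
The active pressure is zero where K_a γ z = 2c√K_a, so z_c = 2c/(γ√K_a) = 2×28.9/(18.4×0.7522) = 4.176 m.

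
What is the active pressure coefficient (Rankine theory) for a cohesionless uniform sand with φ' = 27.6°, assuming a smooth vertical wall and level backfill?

K_a = tan²(45° − φ/2) = tan²(31.20°) = 0.3668.

0.367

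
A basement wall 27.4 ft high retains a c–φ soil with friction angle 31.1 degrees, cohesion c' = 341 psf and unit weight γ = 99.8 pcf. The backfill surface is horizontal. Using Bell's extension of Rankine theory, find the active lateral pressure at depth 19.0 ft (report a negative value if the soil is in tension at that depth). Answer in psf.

K_a = (1 − sin φ)/(1 + sin φ) = 0.3188.
σ_a = K_a γ z − 2c√K_a = 0.3188×99.8×19.0 − 2×341×0.5646 = 219.4 psf.

219 psf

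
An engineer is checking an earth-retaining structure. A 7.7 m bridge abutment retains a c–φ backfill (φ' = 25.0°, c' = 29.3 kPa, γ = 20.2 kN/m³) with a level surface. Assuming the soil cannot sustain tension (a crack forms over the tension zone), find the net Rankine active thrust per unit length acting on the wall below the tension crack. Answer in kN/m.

40.6 kN/m

K_a = 0.4059; √K_a = 0.6371.
Tension-crack depth z_c = 2c/(γ√K_a) = 2×29.3/(20.2×0.6371) = 4.554 m.
σ_a at base = K_a γ H − 2c√K_a = 0.4059×20.2×7.7 − 2×29.3×0.6371 = 25.79 kPa.
P_a = ½ × 25.79 × (H − z_c) = 0.5×25.79×3.146 = 40.58 kN/m.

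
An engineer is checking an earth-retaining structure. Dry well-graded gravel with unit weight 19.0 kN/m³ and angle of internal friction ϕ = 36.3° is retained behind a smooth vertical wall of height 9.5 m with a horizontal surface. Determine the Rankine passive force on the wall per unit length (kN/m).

3350 kN/m

K_p = tan²(45° + φ/2) = 3.902.
P_p = ½ K_p γ H² = 0.5 × 3.902 × 19.0 × 9.5² = 3346 kN/m.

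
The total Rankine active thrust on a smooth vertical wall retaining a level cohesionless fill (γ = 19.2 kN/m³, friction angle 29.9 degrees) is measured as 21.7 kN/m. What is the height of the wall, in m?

K_a = 0.3347. P_a = ½ K_a γ H² ⇒ H = √(2P_a/(K_a γ)).
H = √(2×21.7/(0.3347×19.2)) = 2.599 m.

2.60 m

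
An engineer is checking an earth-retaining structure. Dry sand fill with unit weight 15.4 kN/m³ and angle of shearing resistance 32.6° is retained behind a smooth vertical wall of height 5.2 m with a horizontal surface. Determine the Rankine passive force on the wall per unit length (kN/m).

695 kN/m

K_p = tan²(45° + φ/2) = 3.336.
P_p = ½ K_p γ H² = 0.5 × 3.336 × 15.4 × 5.2² = 694.6 kN/m.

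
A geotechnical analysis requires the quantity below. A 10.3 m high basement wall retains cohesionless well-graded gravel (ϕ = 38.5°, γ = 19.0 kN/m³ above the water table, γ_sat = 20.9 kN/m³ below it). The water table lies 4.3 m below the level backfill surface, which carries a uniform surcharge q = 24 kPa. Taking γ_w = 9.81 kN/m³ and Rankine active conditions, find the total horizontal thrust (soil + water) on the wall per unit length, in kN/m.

K_a = tan²(45° − φ/2) = 0.2327.
γ' = 20.9 − 9.81 = 11.09 kN/m³. h₂ = H − d_w = 6.0 m.
σ'_h: at surface K_a·q = 5.584; at WT K_a(q+γd_w) = 24.59; at base K_a(q+γd_w+γ'h₂) = 40.07 kPa.
P₁ = ½(5.584+24.59)×4.3 = 64.88; P₂ = ½(24.59+40.07)×6.0 = 194.0; P_w = ½γ_w h₂² = 176.6.
Total = 64.88+194.0+176.6 = 435.4 kN/m.

435 kN/m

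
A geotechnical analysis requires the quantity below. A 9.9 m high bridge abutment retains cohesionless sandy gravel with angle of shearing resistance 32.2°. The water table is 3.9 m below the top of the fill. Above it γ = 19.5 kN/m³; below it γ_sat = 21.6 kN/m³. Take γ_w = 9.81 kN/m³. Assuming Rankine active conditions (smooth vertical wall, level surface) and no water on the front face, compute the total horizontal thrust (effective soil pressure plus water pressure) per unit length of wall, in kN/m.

425 kN/m

K_a = tan²(45° − φ/2) = 0.3047.
γ' = 21.6 − 9.81 = 11.79 kN/m³. Depth below WT = 6.0 m.
σ'_h at WT = K_a γ d_w = 23.18 kPa; at base = 23.18 + K_a γ' × 6.0 = 44.73 kPa.
P₁ (0–3.9 m) = ½×23.18×3.9 = 45.19. P₂ (3.9–9.9 m) = ½(23.18+44.73)×6.0 = 203.7.
P_w = ½ γ_w h₂² = 0.5×9.81×6.0² = 176.6. Total = 45.19+203.7+176.6 = 425.5 kN/m.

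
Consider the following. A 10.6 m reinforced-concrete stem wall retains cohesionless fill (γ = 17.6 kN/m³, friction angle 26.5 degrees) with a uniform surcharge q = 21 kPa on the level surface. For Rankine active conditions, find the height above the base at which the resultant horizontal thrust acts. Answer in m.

K_a = 0.3829.
Triangular part P₁ = ½K_aγH² = 378.6 at H/3 = 3.533 m; rectangular part P₂ = K_a q H = 85.24 at H/2 = 5.300 m.
ȳ = (P₁·3.533 + P₂·5.300)/(P₁+P₂) = 3.858 m.

3.86 m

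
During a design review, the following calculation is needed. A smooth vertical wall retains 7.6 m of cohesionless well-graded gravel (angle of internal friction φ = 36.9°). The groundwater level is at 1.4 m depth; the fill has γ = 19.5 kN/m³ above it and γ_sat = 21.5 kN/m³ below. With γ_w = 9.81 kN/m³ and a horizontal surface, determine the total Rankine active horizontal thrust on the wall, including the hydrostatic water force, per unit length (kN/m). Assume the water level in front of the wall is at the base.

K_a = tan²(45° − φ/2) = 0.2497.
γ' = 21.5 − 9.81 = 11.69 kN/m³. Depth below WT = 6.2 m.
σ'_h at WT = K_a γ d_w = 6.816 kPa; at base = 6.816 + K_a γ' × 6.2 = 24.91 kPa.
P₁ (0–1.4 m) = ½×6.816×1.4 = 4.771. P₂ (1.4–7.6 m) = ½(6.816+24.91)×6.2 = 98.36.
P_w = ½ γ_w h₂² = 0.5×9.81×6.2² = 188.5. Total = 4.771+98.36+188.5 = 291.7 kN/m.

292 kN/m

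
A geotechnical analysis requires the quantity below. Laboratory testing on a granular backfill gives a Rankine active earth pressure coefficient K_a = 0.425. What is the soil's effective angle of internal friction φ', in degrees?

23.8°

K_a = tan²(45° − φ/2) ⇒ 45° − φ/2 = arctan(√0.425) = 33.10°.
φ = 2(45° − 33.10°) = 23.80°.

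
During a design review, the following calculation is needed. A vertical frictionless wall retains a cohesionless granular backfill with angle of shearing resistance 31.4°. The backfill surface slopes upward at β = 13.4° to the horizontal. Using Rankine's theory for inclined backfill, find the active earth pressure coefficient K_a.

K_a = cos β · (cos β − √(cos²β − cos²φ)) / (cos β + √(cos²β − cos²φ)).
cos β = 0.9728, cos φ = 0.8536, √(cos²β − cos²φ) = 0.4666.
K_a = 0.9728 × (0.9728 − 0.4666)/(0.9728 + 0.4666) = 0.3421.

0.342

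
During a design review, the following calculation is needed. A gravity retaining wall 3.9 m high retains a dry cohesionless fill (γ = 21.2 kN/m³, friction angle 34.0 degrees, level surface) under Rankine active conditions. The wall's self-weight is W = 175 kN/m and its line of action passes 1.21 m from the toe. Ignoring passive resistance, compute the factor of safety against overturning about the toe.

K_a = tan²(45° − 34.0°/2) = 0.2827.
P_a = ½K_aγH² = 0.5×0.2827×21.2×3.9² = 45.58 kN/m, acting at H/3 = 1.300 m above the base.
Overturning moment M_o = P_a × H/3 = 45.58 × 1.300 = 59.26.
Resisting moment M_r = W × 1.21 = 175 × 1.21 = 211.8.
FS_overturning = M_r/M_o = 211.8/59.26 = 3.574.

3.57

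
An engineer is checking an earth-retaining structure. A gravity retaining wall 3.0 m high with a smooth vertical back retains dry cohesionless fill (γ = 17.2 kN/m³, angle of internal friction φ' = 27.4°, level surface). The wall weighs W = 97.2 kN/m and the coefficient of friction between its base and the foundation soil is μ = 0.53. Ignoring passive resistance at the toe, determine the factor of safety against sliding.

K_a = tan²(45° − 27.4°/2) = 0.3697.
P_a = ½K_aγH² = 0.5×0.3697×17.2×3.0² = 28.61 kN/m, acting at H/3 = 1.000 m above the base.
FS_sliding = μW / P_a = 0.53×97.2 / 28.61 = 1.800.

1.80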